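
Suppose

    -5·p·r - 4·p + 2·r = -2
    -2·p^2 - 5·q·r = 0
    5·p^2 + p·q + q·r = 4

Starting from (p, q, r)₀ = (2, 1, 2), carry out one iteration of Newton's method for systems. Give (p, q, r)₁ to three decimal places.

(1.205, 0.515, 0.642)

At (2, 1, 2): F = (-22.000, -18.000, 20.000).
Jacobian J = [[-5·r - 4, 0, -5·p + 2], [-4·p, -5·r, -5·q], [10·p + q, p + r, q]].
At the point, J = [[-14.000, 0.000, -8.000], [-8.000, -10.000, -5.000], [21.000, 4.000, 1.000]] (det J = -1564.000).
Solving J·Δ = −F gives Δ = (-0.795, -0.485, -1.358).
Then the next iterate is (p, q, r)₁ = (1.205, 0.515, 0.642).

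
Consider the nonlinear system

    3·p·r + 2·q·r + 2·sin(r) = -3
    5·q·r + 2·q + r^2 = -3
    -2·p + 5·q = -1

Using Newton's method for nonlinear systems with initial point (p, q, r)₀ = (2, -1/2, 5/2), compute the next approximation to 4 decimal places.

At (2, -1/2, 5/2): F = (16.696944, 2.0000, -5.5000).
Jacobian J = [[3·r, 2·r, 3·p + 2·q + 2·cos(r)], [0, 5·r + 2, 5·q + 2·r], [-2, 5, 0]].
At the point, J = [[7.5000, 5.0000, 3.397713], [0.0000, 14.5000, 2.5000], [-2.0000, 5.0000, 0.0000]] (det J = -20.216330).
Solving J·Δ = −F gives Δ = (1.3594, 1.6438, -10.3339).
Then the next iterate is (p, q, r)₁ = (3.3594, 1.1438, -7.8339).

(3.3594, 1.1438, -7.8339)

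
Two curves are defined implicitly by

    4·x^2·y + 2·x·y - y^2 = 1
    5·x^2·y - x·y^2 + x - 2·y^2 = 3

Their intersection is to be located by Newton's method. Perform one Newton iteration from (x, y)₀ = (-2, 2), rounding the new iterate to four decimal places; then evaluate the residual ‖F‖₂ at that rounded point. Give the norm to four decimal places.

At (-2, 2): F = (19.0000, 35.0000).
Jacobian J = [[8·x·y + 2·y, 4·x^2 + 2·x - 2·y], [10·x·y - y^2 + 1, 5·x^2 - 2·x·y - 4·y]].
At the point, J = [[-28.0000, 8.0000], [-43.0000, 20.0000]] (det J = -216.0000).
Solving J·Δ = −F gives Δ = (0.4630, -0.7546).
Then the next iterate is (x, y)₁ = (-1.5370, 1.2454).
Re-evaluating at (-1.5370, 1.2454): F = (5.388997, 9.455349), so ‖F‖₂ = 10.8832.

10.8832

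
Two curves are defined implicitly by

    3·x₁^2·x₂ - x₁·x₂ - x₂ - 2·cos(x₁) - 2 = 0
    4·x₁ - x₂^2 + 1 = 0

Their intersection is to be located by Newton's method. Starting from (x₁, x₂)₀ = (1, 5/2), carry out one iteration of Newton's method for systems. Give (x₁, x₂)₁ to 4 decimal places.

(1.0554, 2.2943)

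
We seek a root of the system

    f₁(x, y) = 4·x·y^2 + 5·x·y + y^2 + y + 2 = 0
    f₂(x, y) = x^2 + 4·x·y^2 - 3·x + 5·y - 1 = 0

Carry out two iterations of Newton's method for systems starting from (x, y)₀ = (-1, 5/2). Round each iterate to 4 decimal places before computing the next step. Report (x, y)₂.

(1.5933, -4.7720)

At (-1, 5/2): F = (-26.7500, -9.5000).
Jacobian J = [[4·y^2 + 5·y, 8·x·y + 5·x + 2·y + 1], [2·x + 4·y^2 - 3, 8·x·y + 5]].
At the point, J = [[37.5000, -19.0000], [20.0000, -15.0000]] (det J = -182.5000).
Solving J·Δ = −F gives Δ = (1.2096, 0.9795).
Then the next iterate is (x, y)₁ = (0.2096, 3.4795).
Round to (0.2096, 3.4795) and repeat: F = (31.383378, 25.963074), J = [[65.825181, 14.841426], [45.846881, 10.834426]].
Δ = (1.3837, -8.2515), so (x, y)₂ = (1.5933, -4.7720).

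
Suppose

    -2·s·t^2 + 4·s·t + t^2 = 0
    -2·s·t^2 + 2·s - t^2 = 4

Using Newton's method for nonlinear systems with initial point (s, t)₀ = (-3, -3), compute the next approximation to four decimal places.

(27.0000, -17.8333)

At (-3, -3): F = (99.0000, 35.0000).
Jacobian J = [[-2·t^2 + 4·t, -4·s·t + 4·s + 2·t], [-2·t^2 + 2, -4·s·t - 2·t]].
At the point, J = [[-30.0000, -54.0000], [-16.0000, -30.0000]] (det J = 36.0000).
Solving J·Δ = −F gives Δ = (30.0000, -14.8333).
Then the next iterate is (s, t)₁ = (27.0000, -17.8333).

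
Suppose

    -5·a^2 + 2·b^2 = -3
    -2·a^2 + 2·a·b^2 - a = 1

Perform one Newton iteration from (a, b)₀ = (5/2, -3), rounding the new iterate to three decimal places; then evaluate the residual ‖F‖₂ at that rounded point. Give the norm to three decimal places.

8.466

At (5/2, -3): F = (-10.250, 29.000).
Jacobian J = [[-10·a, 4·b], [-4·a + 2·b^2 - 1, 4·a·b]].
At the point, J = [[-25.000, -12.000], [7.000, -30.000]] (det J = 834.000).
Solving J·Δ = −F gives Δ = (-0.786, 0.783).
Then the next iterate is (a, b)₁ = (1.714, -2.217).
Re-evaluating at (1.714, -2.217): F = (-1.85880, 8.25933), so ‖F‖₂ = 8.466.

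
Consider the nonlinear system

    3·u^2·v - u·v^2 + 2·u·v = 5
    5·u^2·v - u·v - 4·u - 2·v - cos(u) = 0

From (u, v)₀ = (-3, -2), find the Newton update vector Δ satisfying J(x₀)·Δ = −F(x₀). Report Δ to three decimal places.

At (-3, -2): F = (-35.000, -79.01001).
Jacobian J = [[6·u·v - v^2 + 2·v, 3·u^2 - 2·u·v + 2·u], [10·u·v - v + sin(u) - 4, 5·u^2 - u - 2]].
At the point, J = [[28.000, 9.000], [57.85888, 46.000]] (det J = 767.27008).
Solving J·Δ = −F gives Δ = (1.172, 0.244).

(1.172, 0.244)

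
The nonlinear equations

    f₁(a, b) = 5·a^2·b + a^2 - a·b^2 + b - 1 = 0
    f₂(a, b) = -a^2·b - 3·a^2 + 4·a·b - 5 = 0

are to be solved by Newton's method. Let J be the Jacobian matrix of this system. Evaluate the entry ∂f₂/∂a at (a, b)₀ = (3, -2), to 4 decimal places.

-14.0000

∂f₂/∂a = -2·a·b - 6·a + 4·b.
At (3, -2) this is -14.0000.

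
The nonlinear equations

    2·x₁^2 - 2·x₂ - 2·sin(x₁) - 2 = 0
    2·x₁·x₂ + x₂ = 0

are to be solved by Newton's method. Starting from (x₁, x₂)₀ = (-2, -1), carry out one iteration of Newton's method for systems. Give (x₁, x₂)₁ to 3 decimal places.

(-0.660, -0.893)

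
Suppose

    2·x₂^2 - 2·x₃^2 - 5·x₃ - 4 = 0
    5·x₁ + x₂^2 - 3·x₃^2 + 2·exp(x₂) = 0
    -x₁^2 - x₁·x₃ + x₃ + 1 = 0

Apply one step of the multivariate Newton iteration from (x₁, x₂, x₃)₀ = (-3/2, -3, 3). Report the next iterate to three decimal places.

At (-3/2, -3, 3): F = (-19.000, -25.40043, 6.250).
Jacobian J = [[0, 4·x₂, -4·x₃ - 5], [5, 2·x₂ + 2·exp(x₂), -6·x₃], [-2·x₁ - x₃, 0, -x₁ + 1]].
At the point, J = [[0.000, -12.000, -17.000], [5.000, -5.90043, -18.000], [0.000, 0.000, 2.500]] (det J = 150.000).
Solving J·Δ = −F gives Δ = (-1.609, 1.958, -2.500).
Then the next iterate is (x₁, x₂, x₃)₁ = (-3.109, -1.042, 0.500).

(-3.109, -1.042, 0.500)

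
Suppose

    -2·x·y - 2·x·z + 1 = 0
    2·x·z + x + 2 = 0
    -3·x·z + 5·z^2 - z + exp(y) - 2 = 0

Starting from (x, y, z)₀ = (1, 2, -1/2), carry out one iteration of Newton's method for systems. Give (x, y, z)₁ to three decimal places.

(2.841, -0.761, -1.500)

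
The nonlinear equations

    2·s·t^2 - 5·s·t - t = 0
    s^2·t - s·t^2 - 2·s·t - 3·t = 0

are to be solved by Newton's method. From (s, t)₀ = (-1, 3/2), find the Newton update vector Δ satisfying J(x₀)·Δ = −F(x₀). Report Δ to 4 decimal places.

(0.3529, 0.2206)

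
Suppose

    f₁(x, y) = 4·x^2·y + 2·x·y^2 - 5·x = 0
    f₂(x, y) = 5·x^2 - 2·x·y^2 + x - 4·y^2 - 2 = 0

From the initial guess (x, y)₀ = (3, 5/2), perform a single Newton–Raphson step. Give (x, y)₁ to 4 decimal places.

At (3, 5/2): F = (112.5000, -16.5000).
Jacobian J = [[8·x·y + 2·y^2 - 5, 4·x^2 + 4·x·y], [10·x - 2·y^2 + 1, -4·x·y - 8·y]].
At the point, J = [[67.5000, 66.0000], [18.5000, -50.0000]] (det J = -4596.0000).
Solving J·Δ = −F gives Δ = (-0.9869, -0.6952).
Then the next iterate is (x, y)₁ = (2.0131, 1.8048).

(2.0131, 1.8048)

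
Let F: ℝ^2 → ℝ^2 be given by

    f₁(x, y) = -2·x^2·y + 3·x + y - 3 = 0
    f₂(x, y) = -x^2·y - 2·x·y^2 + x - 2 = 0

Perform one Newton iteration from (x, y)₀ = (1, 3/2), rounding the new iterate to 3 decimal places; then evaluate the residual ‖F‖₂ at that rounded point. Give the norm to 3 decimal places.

2.591

At (1, 3/2): F = (-1.500, -7.000).
Jacobian J = [[-4·x·y + 3, -2·x^2 + 1], [-2·x·y - 2·y^2 + 1, -x^2 - 4·x·y]].
At the point, J = [[-3.000, -1.000], [-6.500, -7.000]] (det J = 14.500).
Solving J·Δ = −F gives Δ = (-0.241, -0.776).
Then the next iterate is (x, y)₁ = (0.759, 0.724).
Re-evaluating at (0.759, 0.724): F = (-0.83317, -2.45378), so ‖F‖₂ = 2.591.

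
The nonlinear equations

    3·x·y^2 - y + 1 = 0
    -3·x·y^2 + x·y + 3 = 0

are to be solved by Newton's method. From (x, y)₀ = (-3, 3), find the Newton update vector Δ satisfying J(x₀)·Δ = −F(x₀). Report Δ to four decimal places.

(1.8947, -0.5789)

At (-3, 3): F = (-83.0000, 75.0000).
Jacobian J = [[3·y^2, 6·x·y - 1], [-3·y^2 + y, -6·x·y + x]].
At the point, J = [[27.0000, -55.0000], [-24.0000, 51.0000]] (det J = 57.0000).
Solving J·Δ = −F gives Δ = (1.8947, -0.5789).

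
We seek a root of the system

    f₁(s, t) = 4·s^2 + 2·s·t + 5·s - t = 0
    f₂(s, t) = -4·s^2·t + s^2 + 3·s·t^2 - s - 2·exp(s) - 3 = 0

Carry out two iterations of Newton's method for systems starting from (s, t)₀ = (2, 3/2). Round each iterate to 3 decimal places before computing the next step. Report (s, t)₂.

(0.356, -1.371)

At (2, 3/2): F = (30.500, -26.27811).
Jacobian J = [[8·s + 2·t + 5, 2·s - 1], [-8·s·t + 2·s + 3·t^2 - 2·exp(s) - 1, -4·s^2 + 6·s·t]].
At the point, J = [[24.000, 3.000], [-29.02811, 2.000]] (det J = 135.08434).
Solving J·Δ = −F gives Δ = (-1.035, -1.885).
Then the next iterate is (s, t)₁ = (0.965, -0.385).
Round to (0.965, -0.385) and repeat: F = (8.19185, -6.42015), J = [[11.950, 0.930], [-0.90270, -5.95405]].
Δ = (-0.609, -0.986), so (s, t)₂ = (0.356, -1.371).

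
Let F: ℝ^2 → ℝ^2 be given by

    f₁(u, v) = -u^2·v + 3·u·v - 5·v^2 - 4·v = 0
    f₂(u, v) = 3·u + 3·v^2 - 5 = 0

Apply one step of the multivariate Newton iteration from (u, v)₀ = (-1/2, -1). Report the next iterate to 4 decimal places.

(-1.4222, -2.0444)

At (-1/2, -1): F = (0.7500, -3.5000).
Jacobian J = [[-2·u·v + 3·v, -u^2 + 3·u - 10·v - 4], [3, 6·v]].
At the point, J = [[-4.0000, 4.2500], [3.0000, -6.0000]] (det J = 11.2500).
Solving J·Δ = −F gives Δ = (-0.9222, -1.0444).
Then the next iterate is (u, v)₁ = (-1.4222, -2.0444).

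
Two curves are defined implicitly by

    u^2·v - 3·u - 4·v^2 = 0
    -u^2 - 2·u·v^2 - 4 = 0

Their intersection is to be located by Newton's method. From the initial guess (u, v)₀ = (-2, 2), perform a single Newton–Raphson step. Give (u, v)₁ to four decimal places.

At (-2, 2): F = (-2.0000, 8.0000).
Jacobian J = [[2·u·v - 3, u^2 - 8·v], [-2·u - 2·v^2, -4·u·v]].
At the point, J = [[-11.0000, -12.0000], [-4.0000, 16.0000]] (det J = -224.0000).
Solving J·Δ = −F gives Δ = (0.2857, -0.4286).
Then the next iterate is (u, v)₁ = (-1.7143, 1.5714).

(-1.7143, 1.5714)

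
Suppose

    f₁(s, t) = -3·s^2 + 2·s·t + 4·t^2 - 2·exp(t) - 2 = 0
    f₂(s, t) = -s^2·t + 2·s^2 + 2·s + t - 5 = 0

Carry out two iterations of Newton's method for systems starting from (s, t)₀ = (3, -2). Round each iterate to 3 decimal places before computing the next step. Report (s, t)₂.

At (3, -2): F = (-25.27067, 35.000).
Jacobian J = [[-6·s + 2·t, 2·s + 8·t - 2·exp(t)], [-2·s·t + 4·s + 2, -s^2 + 1]].
At the point, J = [[-22.000, -10.27067], [26.000, -8.000]] (det J = 443.03743).
Solving J·Δ = −F gives Δ = (-1.268, 0.255).
Then the next iterate is (s, t)₁ = (1.732, -1.745).
Round to (1.732, -1.745) and repeat: F = (-5.21334, 7.95334), J = [[-13.882, -10.84529], [14.97268, -1.99982]].
Δ = (-0.508, 0.170), so (s, t)₂ = (1.224, -1.575).

(1.224, -1.575)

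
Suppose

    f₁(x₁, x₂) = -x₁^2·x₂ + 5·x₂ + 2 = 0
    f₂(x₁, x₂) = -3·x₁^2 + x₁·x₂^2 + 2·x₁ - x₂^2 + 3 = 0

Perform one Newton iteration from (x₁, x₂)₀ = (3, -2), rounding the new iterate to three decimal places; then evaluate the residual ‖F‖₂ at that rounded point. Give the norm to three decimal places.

2.507

At (3, -2): F = (10.000, -10.000).
Jacobian J = [[-2·x₁·x₂, -x₁^2 + 5], [-6·x₁ + x₂^2 + 2, 2·x₁·x₂ - 2·x₂]].
At the point, J = [[12.000, -4.000], [-12.000, -8.000]] (det J = -144.000).
Solving J·Δ = −F gives Δ = (-0.833, 0.000).
Then the next iterate is (x₁, x₂)₁ = (2.167, -2.000).
Re-evaluating at (2.167, -2.000): F = (1.39178, -2.08567), so ‖F‖₂ = 2.507.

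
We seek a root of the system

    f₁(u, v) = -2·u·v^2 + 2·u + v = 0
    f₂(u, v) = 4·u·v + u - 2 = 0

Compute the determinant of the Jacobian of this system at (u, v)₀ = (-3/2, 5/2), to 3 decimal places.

J = [[-2·v^2 + 2, -4·u·v + 1], [4·v + 1, 4·u]].
At the point, J = [[-10.500, 16.000], [11.000, -6.000]].
det J = -113.000.

-113.000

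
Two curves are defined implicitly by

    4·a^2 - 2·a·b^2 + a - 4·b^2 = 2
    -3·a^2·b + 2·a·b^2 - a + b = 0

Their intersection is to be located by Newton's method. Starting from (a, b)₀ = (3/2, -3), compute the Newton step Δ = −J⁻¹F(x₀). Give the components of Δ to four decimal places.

(-0.2898, 1.2631)

At (3/2, -3): F = (-54.5000, 42.7500).
Jacobian J = [[8·a - 2·b^2 + 1, -4·a·b - 8·b], [-6·a·b + 2·b^2 - 1, -3·a^2 + 4·a·b + 1]].
At the point, J = [[-5.0000, 42.0000], [44.0000, -23.7500]] (det J = -1729.2500).
Solving J·Δ = −F gives Δ = (-0.2898, 1.2631).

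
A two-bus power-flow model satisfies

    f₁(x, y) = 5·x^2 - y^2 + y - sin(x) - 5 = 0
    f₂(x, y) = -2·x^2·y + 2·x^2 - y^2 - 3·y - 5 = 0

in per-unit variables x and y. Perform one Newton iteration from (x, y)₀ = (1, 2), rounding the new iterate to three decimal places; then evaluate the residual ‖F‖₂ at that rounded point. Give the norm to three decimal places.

5.623

At (1, 2): F = (-2.84147, -17.000).
Jacobian J = [[10·x - cos(x), -2·y + 1], [-4·x·y + 4·x, -2·x^2 - 2·y - 3]].
At the point, J = [[9.45970, -3.000], [-4.000, -9.000]] (det J = -97.13728).
Solving J·Δ = −F gives Δ = (-0.262, -1.773).
Then the next iterate is (x, y)₁ = (0.738, 0.227).
Re-evaluating at (0.738, 0.227): F = (-2.77412, -4.89051), so ‖F‖₂ = 5.623.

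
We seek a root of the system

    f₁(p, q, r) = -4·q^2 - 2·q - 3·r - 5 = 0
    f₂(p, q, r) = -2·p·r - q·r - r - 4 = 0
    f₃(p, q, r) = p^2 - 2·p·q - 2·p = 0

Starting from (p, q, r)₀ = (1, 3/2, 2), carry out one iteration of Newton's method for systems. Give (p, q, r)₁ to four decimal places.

(0.4923, 0.2615, 0.1128)

At (1, 3/2, 2): F = (-23.0000, -13.0000, -4.0000).
Jacobian J = [[0, -8·q - 2, -3], [-2·r, -r, -2·p - q - 1], [2·p - 2·q - 2, -2·p, 0]].
At the point, J = [[0.0000, -14.0000, -3.0000], [-4.0000, -2.0000, -4.5000], [-3.0000, -2.0000, 0.0000]] (det J = -195.0000).
Solving J·Δ = −F gives Δ = (-0.5077, -1.2385, -1.8872).
Then the next iterate is (p, q, r)₁ = (0.4923, 0.2615, 0.1128).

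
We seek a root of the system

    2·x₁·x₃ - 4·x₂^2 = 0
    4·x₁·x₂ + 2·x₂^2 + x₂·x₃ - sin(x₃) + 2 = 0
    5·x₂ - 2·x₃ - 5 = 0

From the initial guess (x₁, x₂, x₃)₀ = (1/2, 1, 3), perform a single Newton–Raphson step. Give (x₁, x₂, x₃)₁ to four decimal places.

At (1/2, 1, 3): F = (-1.0000, 8.858880, -6.0000).
Jacobian J = [[2·x₃, -8·x₂, 2·x₁], [4·x₂, 4·x₁ + 4·x₂ + x₃, x₂ - cos(x₃)], [0, 5, -2]].
At the point, J = [[6.0000, -8.0000, 1.0000], [4.0000, 9.0000, 1.989992], [0.0000, 5.0000, -2.0000]] (det J = -211.699775).
Solving J·Δ = −F gives Δ = (0.3780, -0.3149, -3.7873).
Then the next iterate is (x₁, x₂, x₃)₁ = (0.8780, 0.6851, -0.7873).

(0.8780, 0.6851, -0.7873)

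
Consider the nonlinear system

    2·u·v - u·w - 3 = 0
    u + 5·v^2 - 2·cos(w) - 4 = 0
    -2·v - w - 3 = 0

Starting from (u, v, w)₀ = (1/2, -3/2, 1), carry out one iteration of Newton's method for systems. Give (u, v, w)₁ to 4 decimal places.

(-0.5169, -1.2839, -0.4323)

At (1/2, -3/2, 1): F = (-5.0000, 6.669395, -1.0000).
Jacobian J = [[2·v - w, 2·u, -u], [1, 10·v, 2·sin(w)], [0, -2, -1]].
At the point, J = [[-4.0000, 1.0000, -0.5000], [1.0000, -15.0000, 1.682942], [0.0000, -2.0000, -1.0000]] (det J = -71.463536).
Solving J·Δ = −F gives Δ = (-1.0169, 0.2161, -1.4323).
Then the next iterate is (u, v, w)₁ = (-0.5169, -1.2839, -0.4323).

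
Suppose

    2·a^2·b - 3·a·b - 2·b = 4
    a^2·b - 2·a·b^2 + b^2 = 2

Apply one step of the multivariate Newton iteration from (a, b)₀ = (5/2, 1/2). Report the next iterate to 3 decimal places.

At (5/2, 1/2): F = (-2.500, 0.125).
Jacobian J = [[4·a·b - 3·b, 2·a^2 - 3·a - 2], [2·a·b - 2·b^2, a^2 - 4·a·b + 2·b]].
At the point, J = [[3.500, 3.000], [2.000, 2.250]] (det J = 1.875).
Solving J·Δ = −F gives Δ = (3.200, -2.900).
Then the next iterate is (a, b)₁ = (5.700, -2.400).

(5.700, -2.400)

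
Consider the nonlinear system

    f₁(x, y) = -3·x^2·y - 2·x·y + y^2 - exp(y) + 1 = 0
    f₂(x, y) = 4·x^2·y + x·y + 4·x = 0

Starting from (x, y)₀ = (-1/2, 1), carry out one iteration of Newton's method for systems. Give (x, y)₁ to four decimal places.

At (-1/2, 1): F = (-0.468282, -1.5000).
Jacobian J = [[-6·x·y - 2·y, -3·x^2 - 2·x + 2·y - exp(y)], [8·x·y + y + 4, 4·x^2 + x]].
At the point, J = [[1.0000, -0.468282], [1.0000, 0.5000]] (det J = 0.968282).
Solving J·Δ = −F gives Δ = (0.9672, 1.0655).
Then the next iterate is (x, y)₁ = (0.4672, 2.0655).

(0.4672, 2.0655)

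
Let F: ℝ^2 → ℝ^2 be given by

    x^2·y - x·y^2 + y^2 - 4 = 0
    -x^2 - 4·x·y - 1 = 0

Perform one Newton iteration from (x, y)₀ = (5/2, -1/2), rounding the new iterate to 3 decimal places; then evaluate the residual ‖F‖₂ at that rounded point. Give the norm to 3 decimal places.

At (5/2, -1/2): F = (-7.500, -2.250).
Jacobian J = [[2·x·y - y^2, x^2 - 2·x·y + 2·y], [-2·x - 4·y, -4·x]].
At the point, J = [[-2.750, 7.750], [-3.000, -10.000]] (det J = 50.750).
Solving J·Δ = −F gives Δ = (-1.821, 0.321).
Then the next iterate is (x, y)₁ = (0.679, -0.179).
Re-evaluating at (0.679, -0.179): F = (-4.07224, -0.97488), so ‖F‖₂ = 4.187.

4.187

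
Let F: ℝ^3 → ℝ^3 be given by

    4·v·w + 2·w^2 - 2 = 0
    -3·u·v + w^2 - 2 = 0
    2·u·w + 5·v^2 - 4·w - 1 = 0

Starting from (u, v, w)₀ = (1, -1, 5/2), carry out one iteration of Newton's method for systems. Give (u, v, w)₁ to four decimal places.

(2.5000, 0.0000, 0.7500)

At (1, -1, 5/2): F = (0.5000, 7.2500, -1.0000).
Jacobian J = [[0, 4·w, 4·v + 4·w], [-3·v, -3·u, 2·w], [2·w, 10·v, 2·u - 4]].
At the point, J = [[0.0000, 10.0000, 6.0000], [3.0000, -3.0000, 5.0000], [5.0000, -10.0000, -2.0000]] (det J = 220.0000).
Solving J·Δ = −F gives Δ = (1.5000, 1.0000, -1.7500).
Then the next iterate is (u, v, w)₁ = (2.5000, 0.0000, 0.7500).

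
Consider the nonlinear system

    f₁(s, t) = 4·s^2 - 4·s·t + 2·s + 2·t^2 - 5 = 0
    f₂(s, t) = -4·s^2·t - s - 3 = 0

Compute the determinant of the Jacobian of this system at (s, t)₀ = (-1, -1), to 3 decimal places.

8.000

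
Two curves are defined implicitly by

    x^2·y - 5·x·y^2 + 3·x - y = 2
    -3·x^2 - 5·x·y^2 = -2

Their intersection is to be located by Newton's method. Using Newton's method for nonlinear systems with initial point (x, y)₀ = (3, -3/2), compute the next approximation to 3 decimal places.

(1.230, -1.345)

At (3, -3/2): F = (-38.750, -58.750).
Jacobian J = [[2·x·y - 5·y^2 + 3, x^2 - 10·x·y - 1], [-6·x - 5·y^2, -10·x·y]].
At the point, J = [[-17.250, 53.000], [-29.250, 45.000]] (det J = 774.000).
Solving J·Δ = −F gives Δ = (-1.770, 0.155).
Then the next iterate is (x, y)₁ = (1.230, -1.345).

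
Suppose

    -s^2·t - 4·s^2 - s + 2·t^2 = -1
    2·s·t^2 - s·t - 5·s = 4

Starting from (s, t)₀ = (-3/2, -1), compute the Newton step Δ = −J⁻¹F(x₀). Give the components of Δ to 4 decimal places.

(0.4868, 0.2632)

At (-3/2, -1): F = (-2.2500, -1.0000).
Jacobian J = [[-2·s·t - 8·s - 1, -s^2 + 4·t], [2·t^2 - t - 5, 4·s·t - s]].
At the point, J = [[8.0000, -6.2500], [-2.0000, 7.5000]] (det J = 47.5000).
Solving J·Δ = −F gives Δ = (0.4868, 0.2632).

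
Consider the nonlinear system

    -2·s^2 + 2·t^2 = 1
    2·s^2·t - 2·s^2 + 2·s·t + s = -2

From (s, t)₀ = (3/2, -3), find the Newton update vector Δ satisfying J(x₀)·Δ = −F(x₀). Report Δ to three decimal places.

(-0.479, 1.281)

At (3/2, -3): F = (12.500, -23.500).
Jacobian J = [[-4·s, 4·t], [4·s·t - 4·s + 2·t + 1, 2·s^2 + 2·s]].
At the point, J = [[-6.000, -12.000], [-29.000, 7.500]] (det J = -393.000).
Solving J·Δ = −F gives Δ = (-0.479, 1.281).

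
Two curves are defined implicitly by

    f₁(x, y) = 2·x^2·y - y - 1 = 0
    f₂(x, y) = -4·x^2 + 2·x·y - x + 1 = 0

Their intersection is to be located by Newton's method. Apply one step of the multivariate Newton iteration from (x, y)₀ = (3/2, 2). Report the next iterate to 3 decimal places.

At (3/2, 2): F = (6.000, -3.500).
Jacobian J = [[4·x·y, 2·x^2 - 1], [-8·x + 2·y - 1, 2·x]].
At the point, J = [[12.000, 3.500], [-9.000, 3.000]] (det J = 67.500).
Solving J·Δ = −F gives Δ = (-0.448, -0.178).
Then the next iterate is (x, y)₁ = (1.052, 1.822).

(1.052, 1.822)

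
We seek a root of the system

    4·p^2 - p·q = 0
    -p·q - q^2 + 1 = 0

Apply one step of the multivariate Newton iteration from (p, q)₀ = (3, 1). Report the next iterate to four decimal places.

At (3, 1): F = (33.0000, -3.0000).
Jacobian J = [[8·p - q, -p], [-q, -p - 2·q]].
At the point, J = [[23.0000, -3.0000], [-1.0000, -5.0000]] (det J = -118.0000).
Solving J·Δ = −F gives Δ = (-1.4746, -0.3051).
Then the next iterate is (p, q)₁ = (1.5254, 0.6949).

(1.5254, 0.6949)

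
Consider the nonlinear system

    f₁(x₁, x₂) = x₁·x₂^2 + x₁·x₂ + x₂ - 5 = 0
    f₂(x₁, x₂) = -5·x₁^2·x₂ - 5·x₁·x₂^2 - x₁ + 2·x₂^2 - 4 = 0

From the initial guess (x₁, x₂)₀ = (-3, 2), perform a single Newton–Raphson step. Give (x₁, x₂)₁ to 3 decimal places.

(-1.823, 1.004)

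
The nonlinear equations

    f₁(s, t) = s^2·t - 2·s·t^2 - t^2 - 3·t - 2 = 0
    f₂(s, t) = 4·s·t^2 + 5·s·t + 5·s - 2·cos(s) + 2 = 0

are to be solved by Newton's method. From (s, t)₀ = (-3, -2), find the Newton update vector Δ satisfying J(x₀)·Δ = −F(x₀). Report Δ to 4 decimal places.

At (-3, -2): F = (6.0000, -29.020015).
Jacobian J = [[2·s·t - 2·t^2, s^2 - 4·s·t - 2·t - 3], [4·t^2 + 5·t + 2·sin(s) + 5, 8·s·t + 5·s]].
At the point, J = [[4.0000, -14.0000], [10.717760, 33.0000]] (det J = 282.048640).
Solving J·Δ = −F gives Δ = (0.7385, 0.6396).

(0.7385, 0.6396)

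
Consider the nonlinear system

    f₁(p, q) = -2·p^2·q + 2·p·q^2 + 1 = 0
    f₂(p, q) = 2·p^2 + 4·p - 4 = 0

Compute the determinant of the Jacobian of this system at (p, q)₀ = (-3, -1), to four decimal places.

J = [[-4·p·q + 2·q^2, -2·p^2 + 4·p·q], [4·p + 4, 0]].
At the point, J = [[-10.0000, -6.0000], [-8.0000, 0.0000]].
det J = -48.0000.

-48.0000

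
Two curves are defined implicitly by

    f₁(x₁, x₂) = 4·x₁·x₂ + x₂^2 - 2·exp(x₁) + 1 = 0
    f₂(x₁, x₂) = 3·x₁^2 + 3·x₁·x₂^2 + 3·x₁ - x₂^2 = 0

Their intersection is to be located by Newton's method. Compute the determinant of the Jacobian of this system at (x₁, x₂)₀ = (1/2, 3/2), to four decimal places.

J = [[4·x₂ - 2·exp(x₁), 4·x₁ + 2·x₂], [6·x₁ + 3·x₂^2 + 3, 6·x₁·x₂ - 2·x₂]].
At the point, J = [[2.702557, 5.0000], [12.7500, 1.5000]].
det J = -59.6962.

-59.6962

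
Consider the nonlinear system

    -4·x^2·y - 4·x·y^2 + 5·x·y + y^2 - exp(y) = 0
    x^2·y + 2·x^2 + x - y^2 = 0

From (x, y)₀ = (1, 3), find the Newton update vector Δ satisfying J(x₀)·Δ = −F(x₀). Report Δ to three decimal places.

(-0.172, -0.979)

At (1, 3): F = (-44.08554, -3.000).
Jacobian J = [[-8·x·y - 4·y^2 + 5·y, -4·x^2 - 8·x·y + 5·x + 2·y - exp(y)], [2·x·y + 4·x + 1, x^2 - 2·y]].
At the point, J = [[-45.000, -37.08554], [11.000, -5.000]] (det J = 632.94091).
Solving J·Δ = −F gives Δ = (-0.172, -0.979).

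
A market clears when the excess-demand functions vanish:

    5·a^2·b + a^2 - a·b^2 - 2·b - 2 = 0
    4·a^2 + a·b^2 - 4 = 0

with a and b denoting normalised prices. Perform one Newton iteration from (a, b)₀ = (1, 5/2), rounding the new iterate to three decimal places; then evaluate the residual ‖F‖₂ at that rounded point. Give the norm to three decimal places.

1.371

At (1, 5/2): F = (0.250, 6.250).
Jacobian J = [[10·a·b + 2·a - b^2, 5·a^2 - 2·a·b - 2], [8·a + b^2, 2·a·b]].
At the point, J = [[20.750, -2.000], [14.250, 5.000]] (det J = 132.250).
Solving J·Δ = −F gives Δ = (-0.104, -0.954).
Then the next iterate is (a, b)₁ = (0.896, 1.546).
Re-evaluating at (0.896, 1.546): F = (-0.22496, 1.35281), so ‖F‖₂ = 1.371.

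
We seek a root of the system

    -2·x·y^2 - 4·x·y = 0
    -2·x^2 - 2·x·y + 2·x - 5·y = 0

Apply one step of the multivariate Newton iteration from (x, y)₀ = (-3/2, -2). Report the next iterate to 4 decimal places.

At (-3/2, -2): F = (0.0000, -3.5000).
Jacobian J = [[-2·y^2 - 4·y, -4·x·y - 4·x], [-4·x - 2·y + 2, -2·x - 5]].
At the point, J = [[0.0000, -6.0000], [12.0000, -2.0000]] (det J = 72.0000).
Solving J·Δ = −F gives Δ = (0.2917, 0.0000).
Then the next iterate is (x, y)₁ = (-1.2083, -2.0000).

(-1.2083, -2.0000)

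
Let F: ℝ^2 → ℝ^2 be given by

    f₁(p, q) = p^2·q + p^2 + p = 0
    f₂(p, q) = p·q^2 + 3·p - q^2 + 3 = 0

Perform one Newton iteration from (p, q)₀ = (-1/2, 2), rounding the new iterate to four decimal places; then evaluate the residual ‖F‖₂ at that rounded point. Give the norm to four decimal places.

At (-1/2, 2): F = (0.2500, -4.5000).
Jacobian J = [[2·p·q + 2·p + 1, p^2], [q^2 + 3, 2·p·q - 2·q]].
At the point, J = [[-2.0000, 0.2500], [7.0000, -6.0000]] (det J = 10.2500).
Solving J·Δ = −F gives Δ = (0.0366, -0.7073).
Then the next iterate is (p, q)₁ = (-0.4634, 1.2927).
Re-evaluating at (-0.4634, 1.2927): F = (0.028933, -0.835649), so ‖F‖₂ = 0.8361.

0.8361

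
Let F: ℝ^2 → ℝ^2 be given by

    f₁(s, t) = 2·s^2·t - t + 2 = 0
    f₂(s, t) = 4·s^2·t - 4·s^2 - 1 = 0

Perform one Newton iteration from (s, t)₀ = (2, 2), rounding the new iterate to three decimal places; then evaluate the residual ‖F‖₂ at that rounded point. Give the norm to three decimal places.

4.781

At (2, 2): F = (16.000, 15.000).
Jacobian J = [[4·s·t, 2·s^2 - 1], [8·s·t - 8·s, 4·s^2]].
At the point, J = [[16.000, 7.000], [16.000, 16.000]] (det J = 144.000).
Solving J·Δ = −F gives Δ = (-1.049, 0.111).
Then the next iterate is (s, t)₁ = (0.951, 2.111).
Re-evaluating at (0.951, 2.111): F = (3.70738, 3.01916), so ‖F‖₂ = 4.781.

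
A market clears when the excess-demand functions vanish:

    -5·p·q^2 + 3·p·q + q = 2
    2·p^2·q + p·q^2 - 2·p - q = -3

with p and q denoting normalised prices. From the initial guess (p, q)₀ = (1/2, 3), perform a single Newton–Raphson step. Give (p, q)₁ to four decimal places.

(0.2241, 2.4345)

At (1/2, 3): F = (-17.0000, 5.0000).
Jacobian J = [[-5·q^2 + 3·q, -10·p·q + 3·p + 1], [4·p·q + q^2 - 2, 2·p^2 + 2·p·q - 1]].
At the point, J = [[-36.0000, -12.5000], [13.0000, 2.5000]] (det J = 72.5000).
Solving J·Δ = −F gives Δ = (-0.2759, -0.5655).
Then the next iterate is (p, q)₁ = (0.2241, 2.4345).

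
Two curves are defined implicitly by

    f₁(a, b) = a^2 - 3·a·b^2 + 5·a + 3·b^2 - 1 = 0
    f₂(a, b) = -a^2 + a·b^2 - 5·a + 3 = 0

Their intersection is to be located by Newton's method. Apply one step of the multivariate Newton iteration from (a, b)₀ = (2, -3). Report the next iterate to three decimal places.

(1.806, -2.417)

At (2, -3): F = (-14.000, 7.000).
Jacobian J = [[2·a - 3·b^2 + 5, -6·a·b + 6·b], [-2·a + b^2 - 5, 2·a·b]].
At the point, J = [[-18.000, 18.000], [0.000, -12.000]] (det J = 216.000).
Solving J·Δ = −F gives Δ = (-0.194, 0.583).
Then the next iterate is (a, b)₁ = (1.806, -2.417).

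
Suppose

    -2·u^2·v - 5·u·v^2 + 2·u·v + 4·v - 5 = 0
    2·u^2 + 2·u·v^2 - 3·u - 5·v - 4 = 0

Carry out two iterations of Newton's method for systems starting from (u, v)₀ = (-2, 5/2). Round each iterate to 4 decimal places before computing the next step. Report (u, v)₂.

(-2.9720, 1.3771)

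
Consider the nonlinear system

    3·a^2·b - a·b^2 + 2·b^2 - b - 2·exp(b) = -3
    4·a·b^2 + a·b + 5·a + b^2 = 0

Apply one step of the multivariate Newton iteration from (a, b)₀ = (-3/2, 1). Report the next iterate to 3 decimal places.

At (-3/2, 1): F = (6.81344, -14.000).
Jacobian J = [[6·a·b - b^2, 3·a^2 - 2·a·b + 4·b - 2·exp(b) - 1], [4·b^2 + b + 5, 8·a·b + a + 2·b]].
At the point, J = [[-10.000, 7.31344], [10.000, -11.500]] (det J = 41.86564).
Solving J·Δ = −F gives Δ = (-0.574, -1.717).
Then the next iterate is (a, b)₁ = (-2.074, -0.717).

(-2.074, -0.717)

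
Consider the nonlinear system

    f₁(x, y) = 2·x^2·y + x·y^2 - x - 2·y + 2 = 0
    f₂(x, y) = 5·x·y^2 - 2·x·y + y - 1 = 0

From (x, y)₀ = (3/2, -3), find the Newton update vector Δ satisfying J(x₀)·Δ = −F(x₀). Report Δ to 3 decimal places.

At (3/2, -3): F = (6.500, 72.500).
Jacobian J = [[4·x·y + y^2 - 1, 2·x^2 + 2·x·y - 2], [5·y^2 - 2·y, 10·x·y - 2·x + 1]].
At the point, J = [[-10.000, -6.500], [51.000, -47.000]] (det J = 801.500).
Solving J·Δ = −F gives Δ = (-0.207, 1.318).

(-0.207, 1.318)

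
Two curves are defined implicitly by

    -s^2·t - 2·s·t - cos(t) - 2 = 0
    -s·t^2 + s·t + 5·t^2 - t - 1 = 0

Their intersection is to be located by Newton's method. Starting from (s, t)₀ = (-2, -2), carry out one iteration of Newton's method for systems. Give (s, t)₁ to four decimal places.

At (-2, -2): F = (-1.583853, 33.0000).
Jacobian J = [[-2·s·t - 2·t, -s^2 - 2·s + sin(t)], [-t^2 + t, -2·s·t + s + 10·t - 1]].
At the point, J = [[-4.0000, -0.909297], [-6.0000, -31.0000]] (det J = 118.544215).
Solving J·Δ = −F gives Δ = (-0.6673, 1.1937).
Then the next iterate is (s, t)₁ = (-2.6673, -0.8063).

(-2.6673, -0.8063)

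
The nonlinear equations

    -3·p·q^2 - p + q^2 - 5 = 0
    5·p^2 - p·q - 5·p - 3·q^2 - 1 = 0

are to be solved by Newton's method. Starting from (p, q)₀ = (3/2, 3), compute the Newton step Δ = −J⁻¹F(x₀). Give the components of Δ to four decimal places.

At (3/2, 3): F = (-38.0000, -28.7500).
Jacobian J = [[-3·q^2 - 1, -6·p·q + 2·q], [10·p - q - 5, -p - 6·q]].
At the point, J = [[-28.0000, -21.0000], [7.0000, -19.5000]] (det J = 693.0000).
Solving J·Δ = −F gives Δ = (-0.1981, -1.5455).

(-0.1981, -1.5455)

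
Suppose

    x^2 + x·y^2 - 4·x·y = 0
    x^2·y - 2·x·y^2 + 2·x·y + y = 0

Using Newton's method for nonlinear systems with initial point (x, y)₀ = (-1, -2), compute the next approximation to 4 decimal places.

(0.5000, -2.5000)

At (-1, -2): F = (-11.0000, 8.0000).
Jacobian J = [[2·x + y^2 - 4·y, 2·x·y - 4·x], [2·x·y - 2·y^2 + 2·y, x^2 - 4·x·y + 2·x + 1]].
At the point, J = [[10.0000, 8.0000], [-8.0000, -8.0000]] (det J = -16.0000).
Solving J·Δ = −F gives Δ = (1.5000, -0.5000).
Then the next iterate is (x, y)₁ = (0.5000, -2.5000).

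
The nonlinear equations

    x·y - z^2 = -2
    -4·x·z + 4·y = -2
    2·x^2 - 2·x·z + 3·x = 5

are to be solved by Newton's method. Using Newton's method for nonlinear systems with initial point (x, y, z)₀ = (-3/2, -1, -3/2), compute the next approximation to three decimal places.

At (-3/2, -1, -3/2): F = (1.250, -11.000, -9.500).
Jacobian J = [[y, x, -2·z], [-4·z, 4, -4·x], [4·x - 2·z + 3, 0, -2·x]].
At the point, J = [[-1.000, -1.500, 3.000], [6.000, 4.000, 6.000], [0.000, 0.000, 3.000]] (det J = 15.000).
Solving J·Δ = −F gives Δ = (-11.000, 14.500, 3.167).
Then the next iterate is (x, y, z)₁ = (-12.500, 13.500, 1.667).

(-12.500, 13.500, 1.667)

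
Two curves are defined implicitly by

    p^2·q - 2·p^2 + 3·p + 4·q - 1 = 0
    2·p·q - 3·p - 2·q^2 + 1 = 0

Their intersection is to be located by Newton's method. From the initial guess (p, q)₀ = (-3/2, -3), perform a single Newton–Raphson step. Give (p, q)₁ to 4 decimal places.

At (-3/2, -3): F = (-28.7500, -3.5000).
Jacobian J = [[2·p·q - 4·p + 3, p^2 + 4], [2·q - 3, 2·p - 4·q]].
At the point, J = [[18.0000, 6.2500], [-9.0000, 9.0000]] (det J = 218.2500).
Solving J·Δ = −F gives Δ = (1.0853, 1.4742).
Then the next iterate is (p, q)₁ = (-0.4147, -1.5258).

(-0.4147, -1.5258)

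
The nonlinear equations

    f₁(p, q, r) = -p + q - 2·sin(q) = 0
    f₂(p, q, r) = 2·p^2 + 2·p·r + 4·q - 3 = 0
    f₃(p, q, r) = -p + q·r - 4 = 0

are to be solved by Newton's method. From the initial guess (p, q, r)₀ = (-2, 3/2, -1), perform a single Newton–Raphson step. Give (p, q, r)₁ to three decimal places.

At (-2, 3/2, -1): F = (1.50501, 15.000, -3.500).
Jacobian J = [[-1, -2·cos(q) + 1, 0], [4·p + 2·r, 4, 2·p], [-1, r, q]].
At the point, J = [[-1.000, 0.85853, 0.000], [-10.000, 4.000, -4.000], [-1.000, -1.000, 1.500]] (det J = 14.31199).
Solving J·Δ = −F gives Δ = (0.300, -1.404, 1.597).
Then the next iterate is (p, q, r)₁ = (-1.700, 0.096, 0.597).

(-1.700, 0.096, 0.597)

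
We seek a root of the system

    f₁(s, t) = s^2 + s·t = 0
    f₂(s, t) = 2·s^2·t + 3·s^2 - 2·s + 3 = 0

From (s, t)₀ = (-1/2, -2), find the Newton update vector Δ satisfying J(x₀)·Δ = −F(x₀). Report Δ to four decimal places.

At (-1/2, -2): F = (1.2500, 3.7500).
Jacobian J = [[2·s + t, s], [4·s·t + 6·s - 2, 2·s^2]].
At the point, J = [[-3.0000, -0.5000], [-1.0000, 0.5000]] (det J = -2.0000).
Solving J·Δ = −F gives Δ = (1.2500, -5.0000).

(1.2500, -5.0000)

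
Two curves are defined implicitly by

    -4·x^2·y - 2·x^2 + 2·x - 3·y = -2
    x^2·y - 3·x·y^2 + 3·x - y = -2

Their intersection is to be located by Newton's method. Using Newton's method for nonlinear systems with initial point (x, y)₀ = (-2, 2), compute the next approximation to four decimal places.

(-1.0111, 1.6597)

At (-2, 2): F = (-48.0000, 26.0000).
Jacobian J = [[-8·x·y - 4·x + 2, -4·x^2 - 3], [2·x·y - 3·y^2 + 3, x^2 - 6·x·y - 1]].
At the point, J = [[42.0000, -19.0000], [-17.0000, 27.0000]] (det J = 811.0000).
Solving J·Δ = −F gives Δ = (0.9889, -0.3403).
Then the next iterate is (x, y)₁ = (-1.0111, 1.6597).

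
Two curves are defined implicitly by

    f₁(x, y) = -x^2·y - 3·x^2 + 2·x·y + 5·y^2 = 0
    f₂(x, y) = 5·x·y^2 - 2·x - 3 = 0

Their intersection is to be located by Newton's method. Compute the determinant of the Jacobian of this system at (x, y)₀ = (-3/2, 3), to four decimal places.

J = [[-2·x·y - 6·x + 2·y, -x^2 + 2·x + 10·y], [5·y^2 - 2, 10·x·y]].
At the point, J = [[24.0000, 24.7500], [43.0000, -45.0000]].
det J = -2144.2500.

-2144.2500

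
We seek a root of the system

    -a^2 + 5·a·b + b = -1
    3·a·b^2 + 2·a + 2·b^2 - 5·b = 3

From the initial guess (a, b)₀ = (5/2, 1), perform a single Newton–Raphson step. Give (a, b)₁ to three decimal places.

(2.911, 0.389)

At (5/2, 1): F = (8.250, 6.500).
Jacobian J = [[-2·a + 5·b, 5·a + 1], [3·b^2 + 2, 6·a·b + 4·b - 5]].
At the point, J = [[0.000, 13.500], [5.000, 14.000]] (det J = -67.500).
Solving J·Δ = −F gives Δ = (0.411, -0.611).
Then the next iterate is (a, b)₁ = (2.911, 0.389).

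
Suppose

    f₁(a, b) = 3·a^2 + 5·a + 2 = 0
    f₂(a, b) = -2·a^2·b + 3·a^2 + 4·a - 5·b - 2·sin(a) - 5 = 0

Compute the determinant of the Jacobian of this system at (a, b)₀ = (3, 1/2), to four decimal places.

J = [[6·a + 5, 0], [-4·a·b + 6·a - 2·cos(a) + 4, -2·a^2 - 5]].
At the point, J = [[23.0000, 0.0000], [17.979985, -23.0000]].
det J = -529.0000.

-529.0000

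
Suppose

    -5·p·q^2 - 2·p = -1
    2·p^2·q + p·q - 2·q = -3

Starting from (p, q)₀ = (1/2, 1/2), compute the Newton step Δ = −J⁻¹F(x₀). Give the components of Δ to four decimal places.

(-0.9821, 1.0268)

At (1/2, 1/2): F = (-0.6250, 2.5000).
Jacobian J = [[-5·q^2 - 2, -10·p·q], [4·p·q + q, 2·p^2 + p - 2]].
At the point, J = [[-3.2500, -2.5000], [1.5000, -1.0000]] (det J = 7.0000).
Solving J·Δ = −F gives Δ = (-0.9821, 1.0268).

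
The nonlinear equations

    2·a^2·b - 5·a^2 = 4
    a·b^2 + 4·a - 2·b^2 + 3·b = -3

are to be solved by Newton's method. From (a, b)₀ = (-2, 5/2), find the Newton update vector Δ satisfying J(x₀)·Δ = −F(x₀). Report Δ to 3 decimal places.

At (-2, 5/2): F = (-4.000, -22.500).
Jacobian J = [[4·a·b - 10·a, 2·a^2], [b^2 + 4, 2·a·b - 4·b + 3]].
At the point, J = [[0.000, 8.000], [10.250, -17.000]] (det J = -82.000).
Solving J·Δ = −F gives Δ = (3.024, 0.500).

(3.024, 0.500)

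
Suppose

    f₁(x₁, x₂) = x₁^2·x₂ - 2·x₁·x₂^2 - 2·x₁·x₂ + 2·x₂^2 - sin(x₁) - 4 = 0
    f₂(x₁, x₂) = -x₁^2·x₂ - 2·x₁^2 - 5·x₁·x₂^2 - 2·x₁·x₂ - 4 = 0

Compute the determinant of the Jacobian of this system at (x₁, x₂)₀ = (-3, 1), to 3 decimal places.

J = [[2·x₁·x₂ - 2·x₂^2 - 2·x₂ - cos(x₁), x₁^2 - 4·x₁·x₂ - 2·x₁ + 4·x₂], [-2·x₁·x₂ - 4·x₁ - 5·x₂^2 - 2·x₂, -x₁^2 - 10·x₁·x₂ - 2·x₁]].
At the point, J = [[-9.01001, 31.000], [11.000, 27.000]].
det J = -584.270.

-584.270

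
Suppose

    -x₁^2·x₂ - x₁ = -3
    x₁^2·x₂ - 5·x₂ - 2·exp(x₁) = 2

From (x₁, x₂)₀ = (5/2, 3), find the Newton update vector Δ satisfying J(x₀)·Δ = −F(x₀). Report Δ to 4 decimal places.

(-2.0903, 2.4312)

At (5/2, 3): F = (-18.2500, -22.614988).
Jacobian J = [[-2·x₁·x₂ - 1, -x₁^2], [2·x₁·x₂ - 2·exp(x₁), x₁^2 - 5]].
At the point, J = [[-16.0000, -6.2500], [-9.364988, 1.2500]] (det J = -78.531175).
Solving J·Δ = −F gives Δ = (-2.0903, 2.4312).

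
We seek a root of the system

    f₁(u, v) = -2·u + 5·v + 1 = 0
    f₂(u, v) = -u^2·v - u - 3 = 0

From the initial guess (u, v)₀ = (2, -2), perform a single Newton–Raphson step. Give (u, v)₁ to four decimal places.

At (2, -2): F = (-13.0000, 3.0000).
Jacobian J = [[-2, 5], [-2·u·v - 1, -u^2]].
At the point, J = [[-2.0000, 5.0000], [7.0000, -4.0000]] (det J = -27.0000).
Solving J·Δ = −F gives Δ = (1.3704, 3.1481).
Then the next iterate is (u, v)₁ = (3.3704, 1.1481).

(3.3704, 1.1481)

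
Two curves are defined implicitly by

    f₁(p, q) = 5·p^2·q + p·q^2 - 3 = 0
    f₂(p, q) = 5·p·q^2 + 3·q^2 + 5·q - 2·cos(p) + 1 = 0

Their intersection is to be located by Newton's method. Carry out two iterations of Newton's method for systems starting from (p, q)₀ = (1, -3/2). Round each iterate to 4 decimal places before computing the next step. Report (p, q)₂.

At (1, -3/2): F = (-8.2500, 10.419395).
Jacobian J = [[10·p·q + q^2, 5·p^2 + 2·p·q], [5·q^2 + 2·sin(p), 10·p·q + 6·q + 5]].
At the point, J = [[-12.7500, 2.0000], [12.932942, -19.0000]] (det J = 216.384116).
Solving J·Δ = −F gives Δ = (-0.6281, 0.1209).
Then the next iterate is (p, q)₁ = (0.3719, -1.3791).
Round to (0.3719, -1.3791) and repeat: F = (-3.246391, 1.483588), J = [[-3.226956, -0.334227], [10.236356, -8.403473]].
Δ = (-0.9096, -0.9314), so (p, q)₂ = (-0.5377, -2.3105).

(-0.5377, -2.3105)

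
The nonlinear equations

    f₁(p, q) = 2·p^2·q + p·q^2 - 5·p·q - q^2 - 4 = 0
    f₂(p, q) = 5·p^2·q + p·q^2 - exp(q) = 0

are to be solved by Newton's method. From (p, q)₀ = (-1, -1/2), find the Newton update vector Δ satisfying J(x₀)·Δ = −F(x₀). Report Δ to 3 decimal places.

(-0.598, 1.205)

At (-1, -1/2): F = (-8.000, -3.35653).
Jacobian J = [[4·p·q + q^2 - 5·q, 2·p^2 + 2·p·q - 5·p - 2·q], [10·p·q + q^2, 5·p^2 + 2·p·q - exp(q)]].
At the point, J = [[4.750, 9.000], [5.250, 5.39347]] (det J = -21.63102).
Solving J·Δ = −F gives Δ = (-0.598, 1.205).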